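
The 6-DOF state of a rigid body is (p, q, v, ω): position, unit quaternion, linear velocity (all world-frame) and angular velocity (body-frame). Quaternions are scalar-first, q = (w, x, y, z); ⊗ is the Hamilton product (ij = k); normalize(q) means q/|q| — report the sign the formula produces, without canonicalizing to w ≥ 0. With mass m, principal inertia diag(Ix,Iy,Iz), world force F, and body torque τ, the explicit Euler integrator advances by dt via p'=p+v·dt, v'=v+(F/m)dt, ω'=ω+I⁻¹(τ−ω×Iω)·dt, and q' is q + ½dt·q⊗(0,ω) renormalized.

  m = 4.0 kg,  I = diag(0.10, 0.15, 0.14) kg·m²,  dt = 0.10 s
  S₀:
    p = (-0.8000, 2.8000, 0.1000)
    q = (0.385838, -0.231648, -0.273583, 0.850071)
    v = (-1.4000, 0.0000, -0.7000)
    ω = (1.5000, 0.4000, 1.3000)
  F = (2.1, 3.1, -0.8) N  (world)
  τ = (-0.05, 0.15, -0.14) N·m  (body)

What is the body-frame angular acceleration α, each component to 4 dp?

α = (-0.4480, 1.5200, -1.2143)

ω×(Iω) gyroscopic = (-0.0052, -0.0780, 0.0300)
(τ − ω×Iω)/I = (-0.4480, 1.5200, -1.2143)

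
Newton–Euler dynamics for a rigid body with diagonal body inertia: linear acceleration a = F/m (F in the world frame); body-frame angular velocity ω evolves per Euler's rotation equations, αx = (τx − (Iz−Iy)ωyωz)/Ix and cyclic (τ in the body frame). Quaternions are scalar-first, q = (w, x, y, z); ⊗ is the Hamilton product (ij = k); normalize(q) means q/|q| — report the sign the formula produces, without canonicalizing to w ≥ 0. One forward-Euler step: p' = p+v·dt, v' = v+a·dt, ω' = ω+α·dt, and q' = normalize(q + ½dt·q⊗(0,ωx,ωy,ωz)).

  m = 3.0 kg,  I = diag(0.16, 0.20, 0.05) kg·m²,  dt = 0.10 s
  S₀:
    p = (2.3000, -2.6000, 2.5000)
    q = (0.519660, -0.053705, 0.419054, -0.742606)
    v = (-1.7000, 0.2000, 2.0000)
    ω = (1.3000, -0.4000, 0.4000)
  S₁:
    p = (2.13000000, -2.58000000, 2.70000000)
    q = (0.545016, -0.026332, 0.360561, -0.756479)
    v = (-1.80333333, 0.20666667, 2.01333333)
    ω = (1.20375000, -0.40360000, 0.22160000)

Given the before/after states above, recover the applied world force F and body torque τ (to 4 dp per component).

F = (-3.1000, 0.2000, 0.4000)
τ = (-0.1300, 0.0500, -0.1100)

velocity change Δv = (-0.10333333, 0.00666667, 0.01333333)
m·(v₁−v₀)/dt = (-3.1000, 0.2000, 0.4000)
rate change Δω = (-0.09625000, -0.00360000, -0.17840000)
applied torque τ = (-0.1300, 0.0500, -0.1100)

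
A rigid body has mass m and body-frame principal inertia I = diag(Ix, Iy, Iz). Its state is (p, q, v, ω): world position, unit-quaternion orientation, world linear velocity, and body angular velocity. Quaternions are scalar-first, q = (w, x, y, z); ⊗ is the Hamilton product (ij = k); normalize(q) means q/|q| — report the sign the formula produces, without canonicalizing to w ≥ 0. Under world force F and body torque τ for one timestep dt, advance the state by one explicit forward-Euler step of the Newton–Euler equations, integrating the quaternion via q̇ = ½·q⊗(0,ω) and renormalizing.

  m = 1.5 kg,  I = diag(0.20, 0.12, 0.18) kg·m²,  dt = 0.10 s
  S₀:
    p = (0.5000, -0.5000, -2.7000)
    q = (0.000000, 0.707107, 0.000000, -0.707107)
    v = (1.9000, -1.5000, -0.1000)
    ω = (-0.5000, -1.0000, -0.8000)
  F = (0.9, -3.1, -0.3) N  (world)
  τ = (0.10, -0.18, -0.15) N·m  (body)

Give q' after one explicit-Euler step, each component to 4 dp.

q' = (-0.0106, 0.6702, 0.0459, -0.7407)

Hamilton product q⊗(0,ω) = (-0.2121321, -0.7071070, 0.9192391, -0.7071070)
updated quaternion q' = (-0.0106, 0.6702, 0.0459, -0.7407)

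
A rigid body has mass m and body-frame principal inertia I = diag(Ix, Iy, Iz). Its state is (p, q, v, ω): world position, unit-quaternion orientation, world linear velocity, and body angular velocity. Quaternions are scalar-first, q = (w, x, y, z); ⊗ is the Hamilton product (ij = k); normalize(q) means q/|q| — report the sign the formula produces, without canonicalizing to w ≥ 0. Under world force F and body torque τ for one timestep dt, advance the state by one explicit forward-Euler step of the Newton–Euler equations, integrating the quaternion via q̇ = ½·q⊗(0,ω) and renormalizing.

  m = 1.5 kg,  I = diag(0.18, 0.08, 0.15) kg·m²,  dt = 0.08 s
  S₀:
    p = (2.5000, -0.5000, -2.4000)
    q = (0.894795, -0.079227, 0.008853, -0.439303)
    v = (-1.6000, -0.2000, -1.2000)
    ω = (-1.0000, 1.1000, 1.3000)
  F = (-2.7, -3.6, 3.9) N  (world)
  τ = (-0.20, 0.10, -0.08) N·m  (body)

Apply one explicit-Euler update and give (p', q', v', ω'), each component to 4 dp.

p' = (2.3720, -0.5160, -2.4960)
q' = (0.9112, -0.0949, 0.0697, -0.3947)
v' = (-1.7440, -0.3920, -0.9920)
ω' = (-1.1334, 1.2390, 1.1987)

a = (-1.8000, -2.4000, 2.6000)
new position p' = (2.3720, -0.5160, -2.4960)
v' = v + a·dt = (-1.7440, -0.3920, -0.9920)
(τ − ω×Iω)/I = (-1.6672, 1.7375, -1.2667)
ω + α·dt = (-1.1334, 1.2390, 1.1987)
q⊗(0,ω) = (0.4821286, -0.4000528, 1.5265726, 1.0849368)
updated quaternion q' = (0.9112, -0.0949, 0.0697, -0.3947)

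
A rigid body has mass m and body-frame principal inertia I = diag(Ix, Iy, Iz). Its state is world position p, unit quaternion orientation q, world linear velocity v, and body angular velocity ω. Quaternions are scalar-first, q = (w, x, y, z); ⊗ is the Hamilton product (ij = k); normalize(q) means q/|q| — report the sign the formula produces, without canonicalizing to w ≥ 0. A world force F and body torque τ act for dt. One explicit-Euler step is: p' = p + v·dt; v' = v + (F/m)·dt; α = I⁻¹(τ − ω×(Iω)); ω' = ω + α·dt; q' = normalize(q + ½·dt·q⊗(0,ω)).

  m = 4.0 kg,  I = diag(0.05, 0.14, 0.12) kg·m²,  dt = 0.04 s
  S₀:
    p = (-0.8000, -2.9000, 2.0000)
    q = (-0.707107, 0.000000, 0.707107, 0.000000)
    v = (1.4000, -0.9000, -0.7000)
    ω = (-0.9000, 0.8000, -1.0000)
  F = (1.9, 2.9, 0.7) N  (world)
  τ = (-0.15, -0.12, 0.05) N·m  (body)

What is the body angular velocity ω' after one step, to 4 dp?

α = I⁻¹(τ − ω×Iω) = (-3.3200, -0.4071, 0.9567)
ω + α·dt = (-1.0328, 0.7837, -0.9617)

ω' = (-1.0328, 0.7837, -0.9617)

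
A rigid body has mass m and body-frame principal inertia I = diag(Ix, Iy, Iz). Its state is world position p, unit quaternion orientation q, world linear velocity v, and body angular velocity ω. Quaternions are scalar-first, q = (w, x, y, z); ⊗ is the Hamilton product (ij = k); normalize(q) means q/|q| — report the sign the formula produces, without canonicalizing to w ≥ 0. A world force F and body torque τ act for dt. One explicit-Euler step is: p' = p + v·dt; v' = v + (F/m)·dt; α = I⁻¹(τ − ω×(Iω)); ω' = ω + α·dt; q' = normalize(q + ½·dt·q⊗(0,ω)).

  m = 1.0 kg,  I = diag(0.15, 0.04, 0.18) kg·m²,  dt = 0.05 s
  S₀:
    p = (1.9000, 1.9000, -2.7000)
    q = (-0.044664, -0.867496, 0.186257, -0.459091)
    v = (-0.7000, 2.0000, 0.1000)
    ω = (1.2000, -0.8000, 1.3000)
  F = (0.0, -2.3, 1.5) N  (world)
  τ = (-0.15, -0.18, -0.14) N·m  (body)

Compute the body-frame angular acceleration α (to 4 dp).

α = (-0.0293, -3.3300, -1.3644)

precession coupling ω×(Iω) = (-0.1456, -0.0468, 0.1056)
α = I⁻¹(τ − ω×Iω) = (-0.0293, -3.3300, -1.3644)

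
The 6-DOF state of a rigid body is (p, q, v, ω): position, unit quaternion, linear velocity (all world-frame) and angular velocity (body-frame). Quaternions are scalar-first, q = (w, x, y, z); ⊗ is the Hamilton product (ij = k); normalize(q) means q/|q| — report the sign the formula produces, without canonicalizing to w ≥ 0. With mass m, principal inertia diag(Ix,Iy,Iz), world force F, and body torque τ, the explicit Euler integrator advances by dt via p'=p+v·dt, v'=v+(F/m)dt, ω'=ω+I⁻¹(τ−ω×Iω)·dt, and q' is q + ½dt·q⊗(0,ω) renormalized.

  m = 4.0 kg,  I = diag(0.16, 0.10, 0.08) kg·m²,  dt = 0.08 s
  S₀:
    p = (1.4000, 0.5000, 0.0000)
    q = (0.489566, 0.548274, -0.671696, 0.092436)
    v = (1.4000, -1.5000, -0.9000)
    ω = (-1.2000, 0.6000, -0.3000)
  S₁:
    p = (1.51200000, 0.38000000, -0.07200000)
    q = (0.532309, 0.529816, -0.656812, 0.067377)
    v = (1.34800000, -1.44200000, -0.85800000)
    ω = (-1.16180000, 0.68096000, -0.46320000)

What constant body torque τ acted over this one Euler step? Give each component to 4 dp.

ω₁ − ω₀ = (0.03820000, 0.08096000, -0.16320000)
precession coupling = (0.0036, 0.0288, 0.0432)
applied torque τ = (0.0800, 0.1300, -0.1200)

τ = (0.0800, 0.1300, -0.1200)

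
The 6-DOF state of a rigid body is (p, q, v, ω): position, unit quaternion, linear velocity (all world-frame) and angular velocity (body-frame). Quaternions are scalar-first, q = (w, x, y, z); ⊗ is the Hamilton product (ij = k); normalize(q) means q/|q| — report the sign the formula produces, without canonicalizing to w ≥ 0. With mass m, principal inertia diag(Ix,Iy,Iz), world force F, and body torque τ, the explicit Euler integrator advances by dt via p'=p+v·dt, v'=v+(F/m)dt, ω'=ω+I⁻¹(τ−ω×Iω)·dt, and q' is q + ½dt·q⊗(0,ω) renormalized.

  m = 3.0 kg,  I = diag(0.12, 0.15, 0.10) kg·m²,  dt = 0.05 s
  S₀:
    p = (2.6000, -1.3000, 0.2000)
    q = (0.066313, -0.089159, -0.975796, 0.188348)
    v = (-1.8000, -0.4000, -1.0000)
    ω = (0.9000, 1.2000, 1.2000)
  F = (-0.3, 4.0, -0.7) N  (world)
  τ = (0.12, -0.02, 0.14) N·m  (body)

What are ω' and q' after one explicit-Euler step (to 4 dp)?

precession coupling ω×(Iω) = (-0.0720, 0.0216, 0.0324)
(τ − ω×Iω)/I = (1.6000, -0.2773, 1.0760)
ω + α·dt = (0.9800, 1.1861, 1.2538)
2q̇ = q⊗(0,ω) = (1.0251807, -1.3372911, 0.3560796, 0.8508012)
updated quaternion q' = (0.0918, -0.1225, -0.9658, 0.2094)

ω' = (0.9800, 1.1861, 1.2538)
q' = (0.0918, -0.1225, -0.9658, 0.2094)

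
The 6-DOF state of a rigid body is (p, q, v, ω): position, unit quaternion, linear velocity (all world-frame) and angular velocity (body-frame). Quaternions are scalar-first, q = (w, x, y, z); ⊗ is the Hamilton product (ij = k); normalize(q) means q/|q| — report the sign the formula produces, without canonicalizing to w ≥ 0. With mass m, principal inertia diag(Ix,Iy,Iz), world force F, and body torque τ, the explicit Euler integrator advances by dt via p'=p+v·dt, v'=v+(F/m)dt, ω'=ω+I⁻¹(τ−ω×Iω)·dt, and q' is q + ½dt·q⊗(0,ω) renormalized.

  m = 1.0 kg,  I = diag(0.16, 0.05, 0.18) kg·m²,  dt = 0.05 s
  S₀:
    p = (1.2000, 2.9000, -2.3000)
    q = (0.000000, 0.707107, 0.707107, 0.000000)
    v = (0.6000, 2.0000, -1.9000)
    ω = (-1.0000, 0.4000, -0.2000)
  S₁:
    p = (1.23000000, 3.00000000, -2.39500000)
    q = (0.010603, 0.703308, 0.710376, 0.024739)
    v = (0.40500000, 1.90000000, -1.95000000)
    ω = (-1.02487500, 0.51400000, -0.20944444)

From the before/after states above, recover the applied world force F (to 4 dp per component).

velocity change Δv = (-0.19500000, -0.10000000, -0.05000000)
applied force F = (-3.9000, -2.0000, -1.0000)

F = (-3.9000, -2.0000, -1.0000)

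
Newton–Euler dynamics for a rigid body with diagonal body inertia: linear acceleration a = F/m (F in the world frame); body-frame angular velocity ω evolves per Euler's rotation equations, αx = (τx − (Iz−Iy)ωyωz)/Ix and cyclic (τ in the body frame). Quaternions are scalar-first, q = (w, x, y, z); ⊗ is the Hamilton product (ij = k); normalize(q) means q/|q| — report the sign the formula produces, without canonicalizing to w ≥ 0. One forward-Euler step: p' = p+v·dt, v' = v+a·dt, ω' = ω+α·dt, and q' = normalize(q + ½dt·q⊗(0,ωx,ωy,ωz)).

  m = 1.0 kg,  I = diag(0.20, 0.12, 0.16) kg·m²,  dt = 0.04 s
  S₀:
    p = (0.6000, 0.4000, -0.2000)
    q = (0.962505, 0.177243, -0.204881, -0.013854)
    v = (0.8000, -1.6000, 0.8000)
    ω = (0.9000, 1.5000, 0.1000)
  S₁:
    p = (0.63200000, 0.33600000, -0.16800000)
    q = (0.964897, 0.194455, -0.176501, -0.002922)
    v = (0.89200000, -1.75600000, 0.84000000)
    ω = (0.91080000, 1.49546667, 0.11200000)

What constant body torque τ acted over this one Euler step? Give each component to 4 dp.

τ = (0.0600, -0.0100, -0.0600)

ω₁ − ω₀ = (0.01080000, -0.00453333, 0.01200000)
gyro term ω₀×Iω₀ = (0.0060, 0.0036, -0.1080)
τ = I·(Δω/dt) + ω₀×(Iω₀) = (0.0600, -0.0100, -0.0600)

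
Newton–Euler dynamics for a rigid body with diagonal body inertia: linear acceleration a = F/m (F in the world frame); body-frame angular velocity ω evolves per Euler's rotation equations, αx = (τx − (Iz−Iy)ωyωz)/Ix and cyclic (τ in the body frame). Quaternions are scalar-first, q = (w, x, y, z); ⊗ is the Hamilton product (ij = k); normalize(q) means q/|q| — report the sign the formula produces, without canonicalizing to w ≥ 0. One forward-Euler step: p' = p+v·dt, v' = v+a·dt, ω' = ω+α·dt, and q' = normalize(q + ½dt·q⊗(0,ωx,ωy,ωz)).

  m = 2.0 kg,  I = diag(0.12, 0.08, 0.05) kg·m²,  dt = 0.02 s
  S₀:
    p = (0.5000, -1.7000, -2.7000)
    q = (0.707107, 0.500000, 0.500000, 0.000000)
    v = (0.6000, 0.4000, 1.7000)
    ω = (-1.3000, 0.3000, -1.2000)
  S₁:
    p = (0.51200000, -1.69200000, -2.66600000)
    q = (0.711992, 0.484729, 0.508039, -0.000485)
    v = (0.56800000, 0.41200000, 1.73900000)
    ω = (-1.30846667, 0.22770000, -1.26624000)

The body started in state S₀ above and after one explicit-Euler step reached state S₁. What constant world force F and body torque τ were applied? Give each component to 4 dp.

F = (-3.2000, 1.2000, 3.9000)
τ = (-0.0400, -0.1800, -0.1500)

Δω = ω₁−ω₀ = (-0.00846667, -0.07230000, -0.06624000)
τ = I·(Δω/dt) + ω₀×(Iω₀) = (-0.0400, -0.1800, -0.1500)
v₁ − v₀ = (-0.03200000, 0.01200000, 0.03900000)
applied force F = (-3.2000, 1.2000, 3.9000)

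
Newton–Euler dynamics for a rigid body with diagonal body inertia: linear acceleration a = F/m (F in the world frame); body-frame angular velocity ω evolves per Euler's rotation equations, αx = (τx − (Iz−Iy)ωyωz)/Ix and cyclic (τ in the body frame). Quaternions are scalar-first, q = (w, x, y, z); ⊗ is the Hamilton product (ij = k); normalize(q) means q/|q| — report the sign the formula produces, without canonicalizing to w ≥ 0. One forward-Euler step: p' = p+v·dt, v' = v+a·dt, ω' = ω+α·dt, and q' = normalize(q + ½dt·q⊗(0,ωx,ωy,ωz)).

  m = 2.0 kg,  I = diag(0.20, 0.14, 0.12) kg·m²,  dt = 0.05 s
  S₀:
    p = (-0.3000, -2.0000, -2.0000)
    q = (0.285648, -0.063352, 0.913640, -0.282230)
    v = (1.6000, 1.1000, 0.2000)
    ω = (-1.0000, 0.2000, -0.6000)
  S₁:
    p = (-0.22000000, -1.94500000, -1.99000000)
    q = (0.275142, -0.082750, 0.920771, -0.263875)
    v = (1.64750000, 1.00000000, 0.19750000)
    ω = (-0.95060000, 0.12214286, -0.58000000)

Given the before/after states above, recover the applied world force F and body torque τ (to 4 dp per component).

velocity change Δv = (0.04750000, -0.10000000, -0.00250000)
m·(v₁−v₀)/dt = (1.9000, -4.0000, -0.1000)
rate change Δω = (0.04940000, -0.07785714, 0.02000000)
ω₀×(Iω₀) = (0.0024, 0.0480, 0.0120)
I·α + gyro = (0.2000, -0.1700, 0.0600)

F = (1.9000, -4.0000, -0.1000)
τ = (0.2000, -0.1700, 0.0600)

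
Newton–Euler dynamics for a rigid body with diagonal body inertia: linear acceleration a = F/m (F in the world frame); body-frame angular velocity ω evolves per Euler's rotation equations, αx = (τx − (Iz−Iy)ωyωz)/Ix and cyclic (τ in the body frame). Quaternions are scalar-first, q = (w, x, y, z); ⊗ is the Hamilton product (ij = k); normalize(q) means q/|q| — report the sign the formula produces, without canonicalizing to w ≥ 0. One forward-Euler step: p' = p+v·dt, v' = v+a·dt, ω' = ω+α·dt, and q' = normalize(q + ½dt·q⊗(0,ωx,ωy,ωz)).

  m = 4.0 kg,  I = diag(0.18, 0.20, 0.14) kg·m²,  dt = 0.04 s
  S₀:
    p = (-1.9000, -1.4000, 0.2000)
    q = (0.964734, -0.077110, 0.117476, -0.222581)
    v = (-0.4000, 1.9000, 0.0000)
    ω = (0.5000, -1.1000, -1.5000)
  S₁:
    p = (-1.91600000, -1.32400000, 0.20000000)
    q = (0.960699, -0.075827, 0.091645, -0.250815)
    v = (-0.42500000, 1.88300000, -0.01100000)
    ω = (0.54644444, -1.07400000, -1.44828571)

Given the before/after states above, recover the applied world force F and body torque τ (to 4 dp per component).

rate change Δω = (0.04644444, 0.02600000, 0.05171429)
I·α + gyro = (0.1100, 0.1000, 0.1700)
Δv = v₁−v₀ = (-0.02500000, -0.01700000, -0.01100000)
m·(v₁−v₀)/dt = (-2.5000, -1.7000, -1.1000)

F = (-2.5000, -1.7000, -1.1000)
τ = (0.1100, 0.1000, 0.1700)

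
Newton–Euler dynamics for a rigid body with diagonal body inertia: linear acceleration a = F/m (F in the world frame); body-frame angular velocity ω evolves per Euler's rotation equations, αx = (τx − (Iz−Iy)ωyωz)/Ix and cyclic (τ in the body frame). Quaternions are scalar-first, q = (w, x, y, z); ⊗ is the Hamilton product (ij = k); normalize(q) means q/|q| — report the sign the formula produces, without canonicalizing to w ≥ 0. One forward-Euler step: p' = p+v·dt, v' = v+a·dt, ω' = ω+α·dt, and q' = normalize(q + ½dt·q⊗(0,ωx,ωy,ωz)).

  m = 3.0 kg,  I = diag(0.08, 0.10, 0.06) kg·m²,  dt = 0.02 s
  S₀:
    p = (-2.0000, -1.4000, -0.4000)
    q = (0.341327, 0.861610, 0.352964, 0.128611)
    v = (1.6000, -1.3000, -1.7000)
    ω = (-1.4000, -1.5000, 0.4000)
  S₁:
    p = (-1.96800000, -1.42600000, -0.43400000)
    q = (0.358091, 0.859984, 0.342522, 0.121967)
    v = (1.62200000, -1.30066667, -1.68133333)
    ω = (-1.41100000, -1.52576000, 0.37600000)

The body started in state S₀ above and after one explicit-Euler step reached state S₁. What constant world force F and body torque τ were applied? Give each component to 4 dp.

F = (3.3000, -0.1000, 2.8000)
τ = (-0.0200, -0.1400, -0.0300)

Δv = v₁−v₀ = (0.02200000, -0.00066667, 0.01866667)
F = m·Δv/dt = (3.3000, -0.1000, 2.8000)
Δω = ω₁−ω₀ = (-0.01100000, -0.02576000, -0.02400000)
ω₀×(Iω₀) = (0.0240, -0.0112, 0.0420)
applied torque τ = (-0.0200, -0.1400, -0.0300)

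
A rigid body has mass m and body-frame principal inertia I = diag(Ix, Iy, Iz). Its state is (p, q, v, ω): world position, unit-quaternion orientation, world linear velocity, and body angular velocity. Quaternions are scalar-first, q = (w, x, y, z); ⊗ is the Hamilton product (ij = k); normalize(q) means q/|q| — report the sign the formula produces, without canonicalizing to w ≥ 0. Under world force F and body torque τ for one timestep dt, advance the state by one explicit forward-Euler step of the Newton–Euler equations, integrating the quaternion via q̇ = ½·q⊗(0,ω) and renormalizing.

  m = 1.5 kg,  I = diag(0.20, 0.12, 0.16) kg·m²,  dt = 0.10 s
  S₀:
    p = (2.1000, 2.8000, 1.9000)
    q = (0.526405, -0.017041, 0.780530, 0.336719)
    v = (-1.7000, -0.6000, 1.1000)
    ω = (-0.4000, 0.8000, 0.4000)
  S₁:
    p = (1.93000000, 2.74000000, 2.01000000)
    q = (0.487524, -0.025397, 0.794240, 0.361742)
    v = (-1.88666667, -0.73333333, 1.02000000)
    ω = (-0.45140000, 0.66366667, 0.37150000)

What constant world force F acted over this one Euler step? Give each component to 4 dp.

v₁ − v₀ = (-0.18666667, -0.13333333, -0.08000000)
F = m·Δv/dt = (-2.8000, -2.0000, -1.2000)

F = (-2.8000, -2.0000, -1.2000)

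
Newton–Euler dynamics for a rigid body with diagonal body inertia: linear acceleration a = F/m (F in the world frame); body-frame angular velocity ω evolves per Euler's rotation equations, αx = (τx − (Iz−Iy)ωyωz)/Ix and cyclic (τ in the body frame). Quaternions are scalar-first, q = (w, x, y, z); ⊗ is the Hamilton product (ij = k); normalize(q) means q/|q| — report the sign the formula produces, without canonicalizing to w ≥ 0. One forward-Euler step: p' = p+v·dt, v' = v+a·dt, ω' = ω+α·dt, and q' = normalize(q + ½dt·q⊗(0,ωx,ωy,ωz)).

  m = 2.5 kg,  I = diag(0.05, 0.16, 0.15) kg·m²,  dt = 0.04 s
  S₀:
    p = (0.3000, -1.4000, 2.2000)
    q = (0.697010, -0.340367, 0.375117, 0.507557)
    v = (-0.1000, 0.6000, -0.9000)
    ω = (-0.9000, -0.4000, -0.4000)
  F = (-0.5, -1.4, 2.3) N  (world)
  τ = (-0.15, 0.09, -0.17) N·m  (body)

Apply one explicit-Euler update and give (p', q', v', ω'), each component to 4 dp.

gyro term ω×Iω = (-0.0016, -0.0360, 0.0396)
α = I⁻¹(τ − ω×Iω) = (-2.9680, 0.7875, -1.3973)
new body rate ω' = (-1.0187, -0.3685, -0.4559)
q⊗(0,ω) = (0.0467393, -0.5743330, -0.8717521, 0.1949481)
updated quaternion q' = (0.6978, -0.3518, 0.3576, 0.5113)
a = (-0.2000, -0.5600, 0.9200)
new position p' = (0.2960, -1.3760, 2.1640)
v' = v + a·dt = (-0.1080, 0.5776, -0.8632)

p' = (0.2960, -1.3760, 2.1640)
q' = (0.6978, -0.3518, 0.3576, 0.5113)
v' = (-0.1080, 0.5776, -0.8632)
ω' = (-1.0187, -0.3685, -0.4559)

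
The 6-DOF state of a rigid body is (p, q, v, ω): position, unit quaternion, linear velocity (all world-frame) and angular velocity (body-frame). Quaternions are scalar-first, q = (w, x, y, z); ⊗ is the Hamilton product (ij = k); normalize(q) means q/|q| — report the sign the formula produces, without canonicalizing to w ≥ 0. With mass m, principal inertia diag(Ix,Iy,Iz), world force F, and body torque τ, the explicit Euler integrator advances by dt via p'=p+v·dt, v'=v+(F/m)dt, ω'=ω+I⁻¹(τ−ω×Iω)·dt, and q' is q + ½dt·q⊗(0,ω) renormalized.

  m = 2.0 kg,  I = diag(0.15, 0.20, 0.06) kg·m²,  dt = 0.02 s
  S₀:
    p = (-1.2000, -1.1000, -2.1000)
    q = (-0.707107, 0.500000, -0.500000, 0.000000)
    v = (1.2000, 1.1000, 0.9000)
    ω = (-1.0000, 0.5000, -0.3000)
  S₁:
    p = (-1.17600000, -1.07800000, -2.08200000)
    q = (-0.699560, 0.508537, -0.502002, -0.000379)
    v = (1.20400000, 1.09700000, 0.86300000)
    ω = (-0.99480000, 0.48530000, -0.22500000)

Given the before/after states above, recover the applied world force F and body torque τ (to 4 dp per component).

F = (0.4000, -0.3000, -3.7000)
τ = (0.0600, -0.1200, 0.2000)

v₁ − v₀ = (0.00400000, -0.00300000, -0.03700000)
F = m·Δv/dt = (0.4000, -0.3000, -3.7000)
Δω = ω₁−ω₀ = (0.00520000, -0.01470000, 0.07500000)
precession coupling = (0.0210, 0.0270, -0.0250)
applied torque τ = (0.0600, -0.1200, 0.2000)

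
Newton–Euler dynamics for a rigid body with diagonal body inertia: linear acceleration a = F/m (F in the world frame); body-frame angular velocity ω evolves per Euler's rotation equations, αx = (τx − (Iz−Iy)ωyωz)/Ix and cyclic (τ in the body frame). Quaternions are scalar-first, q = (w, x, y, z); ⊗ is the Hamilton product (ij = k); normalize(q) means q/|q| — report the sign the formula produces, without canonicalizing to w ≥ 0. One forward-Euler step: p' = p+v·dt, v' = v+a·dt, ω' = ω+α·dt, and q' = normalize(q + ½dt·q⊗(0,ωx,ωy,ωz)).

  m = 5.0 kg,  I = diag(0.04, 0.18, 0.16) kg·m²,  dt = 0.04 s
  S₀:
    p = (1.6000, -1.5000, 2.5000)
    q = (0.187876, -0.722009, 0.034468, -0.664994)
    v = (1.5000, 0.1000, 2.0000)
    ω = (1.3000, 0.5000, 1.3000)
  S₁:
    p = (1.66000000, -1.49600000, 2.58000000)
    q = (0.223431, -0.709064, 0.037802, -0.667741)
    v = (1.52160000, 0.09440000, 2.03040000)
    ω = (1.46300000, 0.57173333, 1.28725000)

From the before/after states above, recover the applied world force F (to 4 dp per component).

F = (2.7000, -0.7000, 3.8000)

v₁ − v₀ = (0.02160000, -0.00560000, 0.03040000)
applied force F = (2.7000, -0.7000, 3.8000)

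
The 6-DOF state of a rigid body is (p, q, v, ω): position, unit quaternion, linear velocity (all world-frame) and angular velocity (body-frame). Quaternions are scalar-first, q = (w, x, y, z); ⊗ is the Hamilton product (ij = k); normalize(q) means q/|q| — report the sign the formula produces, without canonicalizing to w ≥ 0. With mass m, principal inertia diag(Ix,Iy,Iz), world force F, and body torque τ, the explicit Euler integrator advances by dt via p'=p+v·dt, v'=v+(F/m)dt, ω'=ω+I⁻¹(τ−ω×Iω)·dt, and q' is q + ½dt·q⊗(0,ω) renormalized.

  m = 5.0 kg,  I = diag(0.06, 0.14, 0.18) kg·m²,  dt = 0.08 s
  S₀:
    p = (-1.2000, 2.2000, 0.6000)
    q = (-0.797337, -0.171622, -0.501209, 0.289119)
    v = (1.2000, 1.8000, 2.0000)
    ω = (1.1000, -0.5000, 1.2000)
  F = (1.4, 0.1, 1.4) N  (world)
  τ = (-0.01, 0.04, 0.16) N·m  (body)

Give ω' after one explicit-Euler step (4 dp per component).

ω' = (1.1187, -0.3866, 1.2907)

angular accel α = (0.2333, 1.4171, 1.1333)
ω + α·dt = (1.1187, -0.3866, 1.2907)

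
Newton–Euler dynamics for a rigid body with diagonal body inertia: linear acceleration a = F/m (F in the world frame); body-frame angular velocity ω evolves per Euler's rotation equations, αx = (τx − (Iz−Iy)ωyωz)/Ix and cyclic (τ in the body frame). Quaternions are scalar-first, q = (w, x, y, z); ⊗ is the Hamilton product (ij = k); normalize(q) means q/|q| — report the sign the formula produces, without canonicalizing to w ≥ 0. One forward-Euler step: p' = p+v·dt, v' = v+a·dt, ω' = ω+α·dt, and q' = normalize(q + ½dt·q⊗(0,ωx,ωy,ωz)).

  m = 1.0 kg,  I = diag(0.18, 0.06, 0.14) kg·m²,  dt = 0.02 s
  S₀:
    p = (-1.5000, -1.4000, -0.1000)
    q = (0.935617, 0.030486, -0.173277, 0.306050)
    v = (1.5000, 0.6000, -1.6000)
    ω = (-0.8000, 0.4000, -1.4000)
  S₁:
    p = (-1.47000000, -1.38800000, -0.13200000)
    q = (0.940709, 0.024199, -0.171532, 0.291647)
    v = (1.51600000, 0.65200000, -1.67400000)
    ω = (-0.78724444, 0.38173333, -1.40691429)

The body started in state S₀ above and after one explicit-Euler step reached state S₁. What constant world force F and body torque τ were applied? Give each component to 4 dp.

v₁ − v₀ = (0.01600000, 0.05200000, -0.07400000)
m·(v₁−v₀)/dt = (0.8000, 2.6000, -3.7000)
Δω = ω₁−ω₀ = (0.01275556, -0.01826667, -0.00691429)
τ = I·(Δω/dt) + ω₀×(Iω₀) = (0.0700, -0.0100, -0.0100)

F = (0.8000, 2.6000, -3.7000)
τ = (0.0700, -0.0100, -0.0100)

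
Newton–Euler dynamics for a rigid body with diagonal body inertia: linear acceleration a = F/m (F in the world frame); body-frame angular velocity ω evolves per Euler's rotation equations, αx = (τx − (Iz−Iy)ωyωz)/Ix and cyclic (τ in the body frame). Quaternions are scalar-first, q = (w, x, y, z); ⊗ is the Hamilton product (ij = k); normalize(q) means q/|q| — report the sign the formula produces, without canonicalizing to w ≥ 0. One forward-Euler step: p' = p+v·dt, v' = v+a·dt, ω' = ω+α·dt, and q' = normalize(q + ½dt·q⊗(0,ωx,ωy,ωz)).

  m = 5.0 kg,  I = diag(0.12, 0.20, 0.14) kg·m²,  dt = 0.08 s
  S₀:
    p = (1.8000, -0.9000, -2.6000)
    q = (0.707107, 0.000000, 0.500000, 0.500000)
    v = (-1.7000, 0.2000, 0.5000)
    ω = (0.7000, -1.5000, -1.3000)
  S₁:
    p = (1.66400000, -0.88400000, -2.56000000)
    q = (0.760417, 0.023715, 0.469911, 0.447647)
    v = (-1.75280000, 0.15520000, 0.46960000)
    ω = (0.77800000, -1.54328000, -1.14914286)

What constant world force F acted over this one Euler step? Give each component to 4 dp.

velocity change Δv = (-0.05280000, -0.04480000, -0.03040000)
applied force F = (-3.3000, -2.8000, -1.9000)

F = (-3.3000, -2.8000, -1.9000)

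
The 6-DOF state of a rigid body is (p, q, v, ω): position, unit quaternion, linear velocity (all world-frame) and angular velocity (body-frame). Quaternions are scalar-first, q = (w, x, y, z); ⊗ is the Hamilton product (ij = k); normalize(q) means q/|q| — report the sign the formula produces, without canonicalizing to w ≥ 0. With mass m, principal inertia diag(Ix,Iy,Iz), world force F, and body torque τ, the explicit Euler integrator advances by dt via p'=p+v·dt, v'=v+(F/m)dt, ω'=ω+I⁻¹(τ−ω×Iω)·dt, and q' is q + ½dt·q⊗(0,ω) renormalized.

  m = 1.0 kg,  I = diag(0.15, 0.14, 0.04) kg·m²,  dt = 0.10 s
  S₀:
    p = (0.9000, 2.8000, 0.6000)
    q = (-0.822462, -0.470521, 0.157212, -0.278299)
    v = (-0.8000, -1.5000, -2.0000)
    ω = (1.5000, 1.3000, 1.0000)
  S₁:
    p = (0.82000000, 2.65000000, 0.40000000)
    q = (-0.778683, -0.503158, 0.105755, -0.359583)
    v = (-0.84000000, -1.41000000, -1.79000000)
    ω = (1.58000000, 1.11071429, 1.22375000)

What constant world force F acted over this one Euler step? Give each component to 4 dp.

F = (-0.4000, 0.9000, 2.1000)

Δv = v₁−v₀ = (-0.04000000, 0.09000000, 0.21000000)
applied force F = (-0.4000, 0.9000, 2.1000)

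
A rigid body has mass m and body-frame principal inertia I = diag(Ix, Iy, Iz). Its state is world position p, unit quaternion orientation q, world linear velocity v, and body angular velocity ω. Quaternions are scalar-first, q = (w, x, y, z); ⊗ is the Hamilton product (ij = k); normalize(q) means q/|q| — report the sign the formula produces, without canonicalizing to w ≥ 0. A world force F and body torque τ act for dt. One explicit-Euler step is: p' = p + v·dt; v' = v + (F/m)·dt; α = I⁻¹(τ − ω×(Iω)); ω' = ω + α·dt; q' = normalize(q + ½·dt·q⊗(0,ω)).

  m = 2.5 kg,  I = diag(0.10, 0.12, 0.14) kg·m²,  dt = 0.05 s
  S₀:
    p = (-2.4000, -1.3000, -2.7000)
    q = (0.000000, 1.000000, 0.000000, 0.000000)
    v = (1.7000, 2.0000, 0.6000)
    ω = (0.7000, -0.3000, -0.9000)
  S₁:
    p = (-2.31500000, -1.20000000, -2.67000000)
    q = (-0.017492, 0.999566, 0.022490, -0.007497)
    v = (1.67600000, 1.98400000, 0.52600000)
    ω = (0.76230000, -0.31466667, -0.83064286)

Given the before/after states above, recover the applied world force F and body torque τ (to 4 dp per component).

v₁ − v₀ = (-0.02400000, -0.01600000, -0.07400000)
applied force F = (-1.2000, -0.8000, -3.7000)
rate change Δω = (0.06230000, -0.01466667, 0.06935714)
precession coupling = (0.0054, 0.0252, -0.0042)
I·α + gyro = (0.1300, -0.0100, 0.1900)

F = (-1.2000, -0.8000, -3.7000)
τ = (0.1300, -0.0100, 0.1900)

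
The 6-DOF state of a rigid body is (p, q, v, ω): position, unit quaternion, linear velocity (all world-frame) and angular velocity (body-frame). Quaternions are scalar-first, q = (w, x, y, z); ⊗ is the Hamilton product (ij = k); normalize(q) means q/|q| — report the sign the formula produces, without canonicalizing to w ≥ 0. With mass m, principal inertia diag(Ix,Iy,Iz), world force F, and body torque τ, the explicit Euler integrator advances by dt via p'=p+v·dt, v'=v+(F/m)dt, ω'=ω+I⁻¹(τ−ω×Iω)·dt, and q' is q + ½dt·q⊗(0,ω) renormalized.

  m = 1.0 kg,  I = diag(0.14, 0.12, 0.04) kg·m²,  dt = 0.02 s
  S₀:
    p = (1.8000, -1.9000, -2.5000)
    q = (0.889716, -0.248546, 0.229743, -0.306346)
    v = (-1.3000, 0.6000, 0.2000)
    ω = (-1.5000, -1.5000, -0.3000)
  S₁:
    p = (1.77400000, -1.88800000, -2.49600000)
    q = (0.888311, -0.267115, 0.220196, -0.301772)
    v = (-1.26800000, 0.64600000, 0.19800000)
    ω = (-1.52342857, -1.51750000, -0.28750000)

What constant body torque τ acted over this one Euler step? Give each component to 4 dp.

Δω = ω₁−ω₀ = (-0.02342857, -0.01750000, 0.01250000)
ω₀×(Iω₀) = (-0.0360, 0.0450, -0.0450)
I·α + gyro = (-0.2000, -0.0600, -0.0200)

τ = (-0.2000, -0.0600, -0.0200)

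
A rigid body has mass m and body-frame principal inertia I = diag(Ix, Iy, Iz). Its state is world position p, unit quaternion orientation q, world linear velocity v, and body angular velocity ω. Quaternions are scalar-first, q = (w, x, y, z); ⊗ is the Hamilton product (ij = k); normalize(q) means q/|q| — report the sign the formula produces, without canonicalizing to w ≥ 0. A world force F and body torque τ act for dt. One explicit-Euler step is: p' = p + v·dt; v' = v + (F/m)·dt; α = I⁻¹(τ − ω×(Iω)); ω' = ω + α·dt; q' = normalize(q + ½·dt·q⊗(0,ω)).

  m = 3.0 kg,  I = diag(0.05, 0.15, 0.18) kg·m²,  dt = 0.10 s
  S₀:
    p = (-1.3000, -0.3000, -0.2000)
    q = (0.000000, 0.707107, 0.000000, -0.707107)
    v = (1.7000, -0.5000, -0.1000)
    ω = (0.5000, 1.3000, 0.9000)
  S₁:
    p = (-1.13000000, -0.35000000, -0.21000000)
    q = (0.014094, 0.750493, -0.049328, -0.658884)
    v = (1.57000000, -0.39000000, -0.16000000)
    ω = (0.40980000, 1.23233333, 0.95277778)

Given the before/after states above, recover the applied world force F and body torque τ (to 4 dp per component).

F = (-3.9000, 3.3000, -1.8000)
τ = (-0.0100, -0.1600, 0.1600)

Δω = ω₁−ω₀ = (-0.09020000, -0.06766667, 0.05277778)
applied torque τ = (-0.0100, -0.1600, 0.1600)
v₁ − v₀ = (-0.13000000, 0.11000000, -0.06000000)
m·(v₁−v₀)/dt = (-3.9000, 3.3000, -1.8000)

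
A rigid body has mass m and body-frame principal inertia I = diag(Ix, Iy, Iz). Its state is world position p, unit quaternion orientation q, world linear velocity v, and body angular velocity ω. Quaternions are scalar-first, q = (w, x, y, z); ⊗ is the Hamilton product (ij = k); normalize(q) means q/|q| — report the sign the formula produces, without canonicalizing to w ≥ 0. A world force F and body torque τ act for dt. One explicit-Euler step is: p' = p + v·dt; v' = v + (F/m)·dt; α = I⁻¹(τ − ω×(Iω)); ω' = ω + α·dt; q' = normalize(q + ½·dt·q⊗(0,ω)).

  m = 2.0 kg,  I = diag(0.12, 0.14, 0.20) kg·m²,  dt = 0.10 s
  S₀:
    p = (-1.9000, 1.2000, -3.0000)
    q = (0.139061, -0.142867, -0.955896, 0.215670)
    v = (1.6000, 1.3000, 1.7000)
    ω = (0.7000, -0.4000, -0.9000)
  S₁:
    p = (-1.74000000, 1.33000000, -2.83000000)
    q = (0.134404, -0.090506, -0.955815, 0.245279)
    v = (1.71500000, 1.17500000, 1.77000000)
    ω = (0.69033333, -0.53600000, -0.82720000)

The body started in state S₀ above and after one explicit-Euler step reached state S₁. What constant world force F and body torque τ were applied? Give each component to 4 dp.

F = (2.3000, -2.5000, 1.4000)
τ = (0.0100, -0.1400, 0.1400)

v₁ − v₀ = (0.11500000, -0.12500000, 0.07000000)
applied force F = (2.3000, -2.5000, 1.4000)
Δω = ω₁−ω₀ = (-0.00966667, -0.13600000, 0.07280000)
gyro term ω₀×Iω₀ = (0.0216, 0.0504, -0.0056)
τ = I·(Δω/dt) + ω₀×(Iω₀) = (0.0100, -0.1400, 0.1400)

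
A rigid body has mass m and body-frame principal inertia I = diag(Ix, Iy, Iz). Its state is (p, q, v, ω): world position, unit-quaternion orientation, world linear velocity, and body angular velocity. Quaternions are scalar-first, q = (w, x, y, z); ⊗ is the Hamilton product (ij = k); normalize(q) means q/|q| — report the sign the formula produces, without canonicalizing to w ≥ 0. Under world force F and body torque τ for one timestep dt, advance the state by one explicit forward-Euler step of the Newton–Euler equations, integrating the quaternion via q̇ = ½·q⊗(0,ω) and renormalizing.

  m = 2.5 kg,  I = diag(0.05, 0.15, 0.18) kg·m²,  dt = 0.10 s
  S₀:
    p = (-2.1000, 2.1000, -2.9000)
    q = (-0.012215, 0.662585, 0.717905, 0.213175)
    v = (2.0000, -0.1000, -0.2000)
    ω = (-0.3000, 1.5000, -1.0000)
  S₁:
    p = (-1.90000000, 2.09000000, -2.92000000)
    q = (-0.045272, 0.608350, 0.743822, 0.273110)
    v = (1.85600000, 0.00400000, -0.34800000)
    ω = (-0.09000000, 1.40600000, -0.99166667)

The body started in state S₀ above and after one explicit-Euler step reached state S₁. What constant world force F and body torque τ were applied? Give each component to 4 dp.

v₁ − v₀ = (-0.14400000, 0.10400000, -0.14800000)
m·(v₁−v₀)/dt = (-3.6000, 2.6000, -3.7000)
Δω = ω₁−ω₀ = (0.21000000, -0.09400000, 0.00833333)
applied torque τ = (0.0600, -0.1800, -0.0300)

F = (-3.6000, 2.6000, -3.7000)
τ = (0.0600, -0.1800, -0.0300)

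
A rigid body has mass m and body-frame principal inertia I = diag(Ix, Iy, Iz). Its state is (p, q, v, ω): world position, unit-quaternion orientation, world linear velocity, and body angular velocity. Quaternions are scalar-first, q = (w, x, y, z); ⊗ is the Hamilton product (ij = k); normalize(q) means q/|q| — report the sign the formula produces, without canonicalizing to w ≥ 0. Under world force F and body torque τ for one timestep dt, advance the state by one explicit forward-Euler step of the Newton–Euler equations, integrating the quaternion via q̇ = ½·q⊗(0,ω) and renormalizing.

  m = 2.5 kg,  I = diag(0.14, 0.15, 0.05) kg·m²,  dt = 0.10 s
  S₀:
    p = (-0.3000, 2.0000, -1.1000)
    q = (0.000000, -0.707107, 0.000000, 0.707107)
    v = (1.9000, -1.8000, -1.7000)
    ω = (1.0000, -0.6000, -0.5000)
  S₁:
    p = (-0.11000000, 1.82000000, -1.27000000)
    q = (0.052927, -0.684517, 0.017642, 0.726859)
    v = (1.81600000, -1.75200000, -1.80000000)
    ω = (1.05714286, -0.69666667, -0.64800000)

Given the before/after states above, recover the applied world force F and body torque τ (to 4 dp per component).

F = (-2.1000, 1.2000, -2.5000)
τ = (0.0500, -0.1900, -0.0800)

rate change Δω = (0.05714286, -0.09666667, -0.14800000)
precession coupling = (-0.0300, -0.0450, -0.0060)
I·α + gyro = (0.0500, -0.1900, -0.0800)
velocity change Δv = (-0.08400000, 0.04800000, -0.10000000)
F = m·Δv/dt = (-2.1000, 1.2000, -2.5000)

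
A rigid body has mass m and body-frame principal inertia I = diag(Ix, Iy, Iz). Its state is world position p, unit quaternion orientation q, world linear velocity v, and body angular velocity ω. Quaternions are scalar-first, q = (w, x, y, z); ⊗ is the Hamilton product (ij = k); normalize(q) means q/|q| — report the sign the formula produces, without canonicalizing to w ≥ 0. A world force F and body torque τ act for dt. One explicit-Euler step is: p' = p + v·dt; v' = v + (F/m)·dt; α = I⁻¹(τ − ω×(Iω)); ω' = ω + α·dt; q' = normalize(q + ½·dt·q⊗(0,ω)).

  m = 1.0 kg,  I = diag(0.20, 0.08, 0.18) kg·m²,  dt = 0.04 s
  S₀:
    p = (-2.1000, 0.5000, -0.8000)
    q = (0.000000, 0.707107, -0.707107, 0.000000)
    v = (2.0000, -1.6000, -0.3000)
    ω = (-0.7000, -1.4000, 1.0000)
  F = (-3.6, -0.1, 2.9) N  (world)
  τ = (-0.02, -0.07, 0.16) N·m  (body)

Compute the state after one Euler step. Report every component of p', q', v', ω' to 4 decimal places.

ω×(Iω) gyroscopic = (-0.1400, -0.0140, -0.1176)
angular accel α = (0.6000, -0.7000, 1.5422)
new body rate ω' = (-0.6760, -1.4280, 1.0617)
Hamilton product q⊗(0,ω) = (-0.4949749, -0.7071070, -0.7071070, -1.4849247)
q' = normalize(q + ½dt·q⊗(0,ω)) = (-0.0099, 0.6925, -0.7208, -0.0297)
linear accel F/m = (-3.6000, -0.1000, 2.9000)
p + v·dt = (-2.0200, 0.4360, -0.8120)
v' = v + a·dt = (1.8560, -1.6040, -0.1840)

p' = (-2.0200, 0.4360, -0.8120)
q' = (-0.0099, 0.6925, -0.7208, -0.0297)
v' = (1.8560, -1.6040, -0.1840)
ω' = (-0.6760, -1.4280, 1.0617)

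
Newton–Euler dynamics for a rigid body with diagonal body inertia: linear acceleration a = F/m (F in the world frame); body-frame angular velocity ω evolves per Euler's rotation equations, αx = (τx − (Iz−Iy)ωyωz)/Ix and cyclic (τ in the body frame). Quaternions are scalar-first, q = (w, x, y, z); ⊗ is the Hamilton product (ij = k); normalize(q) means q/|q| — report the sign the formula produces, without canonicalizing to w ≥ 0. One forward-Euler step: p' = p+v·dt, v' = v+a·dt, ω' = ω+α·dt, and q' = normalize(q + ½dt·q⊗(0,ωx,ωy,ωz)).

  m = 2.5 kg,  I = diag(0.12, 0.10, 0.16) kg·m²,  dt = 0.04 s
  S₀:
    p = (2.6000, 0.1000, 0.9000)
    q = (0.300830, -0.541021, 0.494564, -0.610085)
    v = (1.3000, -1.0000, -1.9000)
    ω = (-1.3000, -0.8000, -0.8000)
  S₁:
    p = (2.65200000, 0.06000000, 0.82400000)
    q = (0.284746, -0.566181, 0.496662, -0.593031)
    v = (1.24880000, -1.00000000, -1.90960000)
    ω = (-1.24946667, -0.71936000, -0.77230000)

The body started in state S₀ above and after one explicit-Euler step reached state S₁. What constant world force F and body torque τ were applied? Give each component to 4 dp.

F = (-3.2000, 0.0000, -0.6000)
τ = (0.1900, 0.1600, 0.0900)

v₁ − v₀ = (-0.05120000, 0.00000000, -0.00960000)
m·(v₁−v₀)/dt = (-3.2000, 0.0000, -0.6000)
ω₁ − ω₀ = (0.05053333, 0.08064000, 0.02770000)
ω₀×(Iω₀) = (0.0384, -0.0416, -0.0208)
τ = I·(Δω/dt) + ω₀×(Iω₀) = (0.1900, 0.1600, 0.0900)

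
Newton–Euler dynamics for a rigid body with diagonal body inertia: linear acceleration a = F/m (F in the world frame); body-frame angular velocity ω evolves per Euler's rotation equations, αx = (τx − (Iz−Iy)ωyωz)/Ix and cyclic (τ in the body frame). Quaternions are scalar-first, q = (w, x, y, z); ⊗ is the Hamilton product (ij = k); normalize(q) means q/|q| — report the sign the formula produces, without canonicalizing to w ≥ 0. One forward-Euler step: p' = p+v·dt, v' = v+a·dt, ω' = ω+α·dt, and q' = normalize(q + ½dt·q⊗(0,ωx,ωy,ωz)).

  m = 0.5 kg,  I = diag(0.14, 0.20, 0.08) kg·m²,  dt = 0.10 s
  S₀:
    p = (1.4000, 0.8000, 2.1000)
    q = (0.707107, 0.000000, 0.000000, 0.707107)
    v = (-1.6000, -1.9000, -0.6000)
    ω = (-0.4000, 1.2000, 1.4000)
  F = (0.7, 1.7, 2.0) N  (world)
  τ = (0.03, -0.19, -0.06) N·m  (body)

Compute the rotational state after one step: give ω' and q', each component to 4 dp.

precession coupling ω×(Iω) = (-0.2016, -0.0336, -0.0288)
(τ − ω×Iω)/I = (1.6543, -0.7820, -0.3900)
ω + α·dt = (-0.2346, 1.1218, 1.3610)
2q̇ = q⊗(0,ω) = (-0.9899498, -1.1313712, 0.5656856, 0.9899498)
q + ½dt·q⊗(0,ω), renormalized = (0.6547, -0.0563, 0.0282, 0.7533)

ω' = (-0.2346, 1.1218, 1.3610)
q' = (0.6547, -0.0563, 0.0282, 0.7533)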